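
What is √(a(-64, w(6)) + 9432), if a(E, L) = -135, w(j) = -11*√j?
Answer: 3*√1033 ≈ 96.421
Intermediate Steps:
√(a(-64, w(6)) + 9432) = √(-135 + 9432) = √9297 = 3*√1033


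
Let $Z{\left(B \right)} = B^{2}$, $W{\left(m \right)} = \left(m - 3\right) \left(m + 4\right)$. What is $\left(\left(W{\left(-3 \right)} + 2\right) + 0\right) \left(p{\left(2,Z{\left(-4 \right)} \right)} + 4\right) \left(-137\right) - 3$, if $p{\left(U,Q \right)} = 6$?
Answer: $5477$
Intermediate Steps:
$W{\left(m \right)} = \left(-3 + m\right) \left(4 + m\right)$
$\left(\left(W{\left(-3 \right)} + 2\right) + 0\right) \left(p{\left(2,Z{\left(-4 \right)} \right)} + 4\right) \left(-137\right) - 3 = \left(\left(\left(-12 - 3 + \left(-3\right)^{2}\right) + 2\right) + 0\right) \left(6 + 4\right) \left(-137\right) - 3 = \left(\left(\left(-12 - 3 + 9\right) + 2\right) + 0\right) 10 \left(-137\right) - 3 = \left(\left(-6 + 2\right) + 0\right) 10 \left(-137\right) - 3 = \left(-4 + 0\right) 10 \left(-137\right) - 3 = \left(-4\right) 10 \left(-137\right) - 3 = \left(-40\right) \left(-137\right) - 3 = 5480 - 3 = 5477$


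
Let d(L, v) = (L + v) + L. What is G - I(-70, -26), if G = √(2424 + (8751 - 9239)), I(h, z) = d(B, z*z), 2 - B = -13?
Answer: -662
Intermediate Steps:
B = 15 (B = 2 - 1*(-13) = 2 + 13 = 15)
d(L, v) = v + 2*L
I(h, z) = 30 + z² (I(h, z) = z*z + 2*15 = z² + 30 = 30 + z²)
G = 44 (G = √(2424 - 488) = √1936 = 44)
G - I(-70, -26) = 44 - (30 + (-26)²) = 44 - (30 + 676) = 44 - 1*706 = 44 - 706 = -662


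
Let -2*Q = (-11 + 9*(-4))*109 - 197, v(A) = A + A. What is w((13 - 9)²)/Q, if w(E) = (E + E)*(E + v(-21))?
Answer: -208/665 ≈ -0.31278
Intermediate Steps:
v(A) = 2*A
w(E) = 2*E*(-42 + E) (w(E) = (E + E)*(E + 2*(-21)) = (2*E)*(E - 42) = (2*E)*(-42 + E) = 2*E*(-42 + E))
Q = 2660 (Q = -((-11 + 9*(-4))*109 - 197)/2 = -((-11 - 36)*109 - 197)/2 = -(-47*109 - 197)/2 = -(-5123 - 197)/2 = -½*(-5320) = 2660)
w((13 - 9)²)/Q = (2*(13 - 9)²*(-42 + (13 - 9)²))/2660 = (2*4²*(-42 + 4²))*(1/2660) = (2*16*(-42 + 16))*(1/2660) = (2*16*(-26))*(1/2660) = -832*1/2660 = -208/665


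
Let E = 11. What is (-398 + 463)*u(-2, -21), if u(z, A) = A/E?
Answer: -1365/11 ≈ -124.09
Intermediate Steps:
u(z, A) = A/11
(-398 + 463)*u(-2, -21) = (-398 + 463)*((1/11)*(-21)) = 65*(-21/11) = -1365/11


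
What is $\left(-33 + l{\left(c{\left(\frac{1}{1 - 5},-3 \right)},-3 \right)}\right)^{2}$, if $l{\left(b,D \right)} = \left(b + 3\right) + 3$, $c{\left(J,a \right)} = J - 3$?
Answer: $\frac{14641}{16} \approx 915.06$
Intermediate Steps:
$c{\left(J,a \right)} = -3 + J$
$l{\left(b,D \right)} = 6 + b$ ($l{\left(b,D \right)} = \left(3 + b\right) + 3 = 6 + b$)
$\left(-33 + l{\left(c{\left(\frac{1}{1 - 5},-3 \right)},-3 \right)}\right)^{2} = \left(-33 + \left(6 - \left(3 - \frac{1}{1 - 5}\right)\right)\right)^{2} = \left(-33 + \left(6 - \left(3 - \frac{1}{-4}\right)\right)\right)^{2} = \left(-33 + \left(6 - \frac{13}{4}\right)\right)^{2} = \left(-33 + \frac{11}{4}\right)^{2} = \left(- \frac{121}{4}\right)^{2} = \frac{14641}{16}$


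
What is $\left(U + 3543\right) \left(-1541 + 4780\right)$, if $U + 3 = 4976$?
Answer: $27583324$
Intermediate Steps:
$U = 4973$ ($U = -3 + 4976 = 4973$)
$\left(U + 3543\right) \left(-1541 + 4780\right) = \left(4973 + 3543\right) \left(-1541 + 4780\right) = 8516 \cdot 3239 = 27583324$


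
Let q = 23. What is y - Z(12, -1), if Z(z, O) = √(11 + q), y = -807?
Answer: -807 - √34 ≈ -812.83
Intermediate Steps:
Z(z, O) = √34 (Z(z, O) = √(11 + 23) = √34)
y - Z(12, -1) = -807 - √34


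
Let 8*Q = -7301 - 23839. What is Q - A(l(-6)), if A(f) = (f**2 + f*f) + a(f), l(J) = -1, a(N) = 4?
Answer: -7797/2 ≈ -3898.5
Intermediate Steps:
Q = -7785/2 (Q = (-7301 - 23839)/8 = (1/8)*(-31140) = -7785/2 ≈ -3892.5)
A(f) = 4 + 2*f**2 (A(f) = (f**2 + f*f) + 4 = (f**2 + f**2) + 4 = 2*f**2 + 4 = 4 + 2*f**2)
Q - A(l(-6)) = -7785/2 - (4 + 2*(-1)**2) = -7785/2 - (4 + 2*1) = -7785/2 - (4 + 2) = -7785/2 - 1*6 = -7785/2 - 6 = -7797/2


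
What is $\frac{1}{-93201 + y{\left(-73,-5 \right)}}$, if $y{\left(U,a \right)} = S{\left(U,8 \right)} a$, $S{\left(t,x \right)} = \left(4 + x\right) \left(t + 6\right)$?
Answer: $- \frac{1}{89181} \approx -1.1213 \cdot 10^{-5}$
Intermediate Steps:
$S{\left(t,x \right)} = \left(4 + x\right) \left(6 + t\right)$
$y{\left(U,a \right)} = a \left(72 + 12 U\right)$ ($y{\left(U,a \right)} = \left(24 + 4 U + 6 \cdot 8 + U 8\right) a = \left(24 + 4 U + 48 + 8 U\right) a = \left(72 + 12 U\right) a = a \left(72 + 12 U\right)$)
$\frac{1}{-93201 + y{\left(-73,-5 \right)}} = \frac{1}{-93201 + 12 \left(-5\right) \left(6 - 73\right)} = \frac{1}{-93201 + 12 \left(-5\right) \left(-67\right)} = \frac{1}{-93201 + 4020} = \frac{1}{-89181} = - \frac{1}{89181}$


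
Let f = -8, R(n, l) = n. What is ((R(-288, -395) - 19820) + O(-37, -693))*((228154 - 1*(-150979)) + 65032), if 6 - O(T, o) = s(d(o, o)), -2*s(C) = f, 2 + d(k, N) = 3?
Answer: -8930381490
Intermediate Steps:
d(k, N) = 1 (d(k, N) = -2 + 3 = 1)
s(C) = 4 (s(C) = -1/2*(-8) = 4)
O(T, o) = 2 (O(T, o) = 6 - 1*4 = 6 - 4 = 2)
((R(-288, -395) - 19820) + O(-37, -693))*((228154 - 1*(-150979)) + 65032) = ((-288 - 19820) + 2)*((228154 - 1*(-150979)) + 65032) = (-20108 + 2)*((228154 + 150979) + 65032) = -20106*(379133 + 65032) = -20106*444165 = -8930381490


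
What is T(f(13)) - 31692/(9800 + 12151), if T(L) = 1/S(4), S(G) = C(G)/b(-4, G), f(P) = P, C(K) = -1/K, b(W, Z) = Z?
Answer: -127636/7317 ≈ -17.444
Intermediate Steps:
S(G) = -1/G² (S(G) = (-1/G)/G = -1/G²)
T(L) = -16 (T(L) = 1/(-1/4²) = 1/(-1*1/16) = 1/(-1/16) = -16)
T(f(13)) - 31692/(9800 + 12151) = -16 - 31692/(9800 + 12151) = -16 - 31692/21951 = -16 - 1*10564/7317 = -16 - 10564/7317 = -127636/7317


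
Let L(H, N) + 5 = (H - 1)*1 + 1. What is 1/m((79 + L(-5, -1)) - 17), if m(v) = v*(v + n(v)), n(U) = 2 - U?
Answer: 1/104 ≈ 0.0096154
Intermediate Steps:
L(H, N) = -5 + H (L(H, N) = -5 + ((H - 1)*1 + 1) = -5 + ((-1 + H)*1 + 1) = -5 + ((-1 + H) + 1) = -5 + H)
m(v) = 2*v (m(v) = v*(v + (2 - v)) = v*2 = 2*v)
1/m((79 + L(-5, -1)) - 17) = 1/(2*((79 + (-5 - 5)) - 17)) = 1/(2*((79 - 10) - 17)) = 1/(2*(69 - 17)) = 1/(2*52) = 1/104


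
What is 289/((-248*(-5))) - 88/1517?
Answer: 329293/1881080 ≈ 0.17506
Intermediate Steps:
289/((-248*(-5))) - 88/1517 = 289/1240 - 88*1/1517 = 289*(1/1240) - 88/1517 = 289/1240 - 88/1517 = 329293/1881080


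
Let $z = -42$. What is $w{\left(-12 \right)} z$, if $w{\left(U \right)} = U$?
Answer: $504$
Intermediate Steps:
$w{\left(-12 \right)} z = \left(-12\right) \left(-42\right) = 504$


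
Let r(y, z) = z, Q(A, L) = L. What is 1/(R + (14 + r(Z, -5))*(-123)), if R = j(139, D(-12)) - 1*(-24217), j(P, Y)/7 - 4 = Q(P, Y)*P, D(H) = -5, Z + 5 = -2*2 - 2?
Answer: 1/18273 ≈ 5.4726e-5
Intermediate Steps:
Z = -11 (Z = -5 + (-2*2 - 2) = -5 + (-4 - 2) = -5 - 6 = -11)
j(P, Y) = 28 + 7*P*Y (j(P, Y) = 28 + 7*(Y*P) = 28 + 7*(P*Y) = 28 + 7*P*Y)
R = 19380 (R = (28 + 7*139*(-5)) - 1*(-24217) = (28 - 4865) + 24217 = -4837 + 24217 = 19380)
1/(R + (14 + r(Z, -5))*(-123)) = 1/(19380 + (14 - 5)*(-123)) = 1/(19380 + 9*(-123)) = 1/(19380 - 1107) = 1/18273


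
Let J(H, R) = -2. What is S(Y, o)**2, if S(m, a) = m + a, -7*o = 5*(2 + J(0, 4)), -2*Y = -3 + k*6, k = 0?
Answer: 9/4 ≈ 2.2500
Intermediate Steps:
Y = 3/2 (Y = -(-3 + 0*6)/2 = -(-3 + 0)/2 = -1/2*(-3) = 3/2 ≈ 1.5000)
o = 0 (o = -5*(2 - 2)/7 = -5*0/7 = -1/7*0 = 0)
S(m, a) = a + m
S(Y, o)**2 = (0 + 3/2)**2 = (3/2)**2 = 9/4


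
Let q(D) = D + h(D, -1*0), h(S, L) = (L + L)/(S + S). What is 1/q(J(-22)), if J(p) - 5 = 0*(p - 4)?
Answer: 1/5 ≈ 0.20000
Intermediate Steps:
h(S, L) = L/S (h(S, L) = (2*L)/((2*S)) = (2*L)*(1/(2*S)) = L/S)
J(p) = 5 (J(p) = 5 + 0*(p - 4) = 5 + 0*(-4 + p) = 5 + 0 = 5)
q(D) = D (q(D) = D + (-1*0)/D = D + 0/D = D + 0 = D)
1/q(J(-22)) = 1/5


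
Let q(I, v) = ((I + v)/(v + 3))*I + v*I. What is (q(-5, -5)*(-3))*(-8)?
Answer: 0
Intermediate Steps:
q(I, v) = I*v + I*(I + v)/(3 + v) (q(I, v) = ((I + v)/(3 + v))*I + I*v = I*(I + v)/(3 + v) + I*v = I*v + I*(I + v)/(3 + v))
(q(-5, -5)*(-3))*(-8) = (-5*(-5 + (-5)² + 4*(-5))/(3 - 5)*(-3))*(-8) = (-5*(-5 + 25 - 20)/(-2)*(-3))*(-8) = (-5*(-½)*0*(-3))*(-8) = (0*(-3))*(-8) = 0*(-8) = 0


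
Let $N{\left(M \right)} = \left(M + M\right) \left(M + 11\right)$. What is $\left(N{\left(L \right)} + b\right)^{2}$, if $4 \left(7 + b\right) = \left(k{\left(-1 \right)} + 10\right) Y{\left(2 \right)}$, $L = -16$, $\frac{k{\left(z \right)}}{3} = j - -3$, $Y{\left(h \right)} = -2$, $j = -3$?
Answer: $21904$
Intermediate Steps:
$k{\left(z \right)} = 0$ ($k{\left(z \right)} = 3 \left(-3 - -3\right) = 3 \left(-3 + 3\right) = 3 \cdot 0 = 0$)
$b = -12$ ($b = -7 + \frac{\left(0 + 10\right) \left(-2\right)}{4} = -7 + \frac{10 \left(-2\right)}{4} = -7 + \frac{1}{4} \left(-20\right) = -7 - 5 = -12$)
$N{\left(M \right)} = 2 M \left(11 + M\right)$
$\left(N{\left(L \right)} + b\right)^{2} = \left(2 \left(-16\right) \left(11 - 16\right) - 12\right)^{2} = \left(2 \left(-16\right) \left(-5\right) - 12\right)^{2} = \left(160 - 12\right)^{2} = 148^{2} = 21904$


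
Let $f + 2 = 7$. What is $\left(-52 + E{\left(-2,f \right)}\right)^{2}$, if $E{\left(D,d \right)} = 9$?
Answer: $1849$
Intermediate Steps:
$f = 5$ ($f = -2 + 7 = 5$)
$\left(-52 + E{\left(-2,f \right)}\right)^{2} = \left(-52 + 9\right)^{2} = \left(-43\right)^{2} = 1849$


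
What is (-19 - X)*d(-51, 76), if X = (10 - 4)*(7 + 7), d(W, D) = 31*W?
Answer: 162843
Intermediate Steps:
X = 84 (X = 6*14 = 84)
(-19 - X)*d(-51, 76) = (-19 - 1*84)*(31*(-51)) = (-19 - 84)*(-1581) = -103*(-1581) = 162843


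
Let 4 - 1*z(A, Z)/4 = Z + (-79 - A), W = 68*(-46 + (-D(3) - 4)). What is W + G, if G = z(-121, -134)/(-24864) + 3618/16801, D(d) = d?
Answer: -15681788378/4351459 ≈ -3603.8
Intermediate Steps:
W = -3604 (W = 68*(-46 + (-1*3 - 4)) = 68*(-46 + (-3 - 4)) = 68*(-46 - 7) = 68*(-53) = -3604)
z(A, Z) = 332 - 4*Z + 4*A (z(A, Z) = 16 - 4*(Z + (-79 - A)) = 16 - 4*(-79 + Z - A) = 16 + (316 - 4*Z + 4*A) = 332 - 4*Z + 4*A)
G = 869858/4351459 (G = (332 - 4*(-134) + 4*(-121))/(-24864) + 3618/16801 = (332 + 536 - 484)*(-1/24864) + 3618*(1/16801) = 384*(-1/24864) + 3618/16801 = -4/259 + 3618/16801 = 869858/4351459 ≈ 0.19990)
W + G = -3604 + 869858/4351459 = -15681788378/4351459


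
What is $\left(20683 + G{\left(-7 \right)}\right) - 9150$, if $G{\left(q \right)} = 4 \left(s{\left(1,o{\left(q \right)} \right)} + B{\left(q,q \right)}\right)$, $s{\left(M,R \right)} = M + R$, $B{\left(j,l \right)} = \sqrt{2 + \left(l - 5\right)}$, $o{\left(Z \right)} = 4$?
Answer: $11553 + 4 i \sqrt{10} \approx 11553.0 + 12.649 i$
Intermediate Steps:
$B{\left(j,l \right)} = \sqrt{-3 + l}$ ($B{\left(j,l \right)} = \sqrt{2 + \left(-5 + l\right)} = \sqrt{-3 + l}$)
$G{\left(q \right)} = 20 + 4 \sqrt{-3 + q}$ ($G{\left(q \right)} = 4 \left(\left(1 + 4\right) + \sqrt{-3 + q}\right) = 4 \left(5 + \sqrt{-3 + q}\right) = 20 + 4 \sqrt{-3 + q}$)
$\left(20683 + G{\left(-7 \right)}\right) - 9150 = \left(20683 + \left(20 + 4 \sqrt{-3 - 7}\right)\right) - 9150 = \left(20683 + \left(20 + 4 \sqrt{-10}\right)\right) - 9150 = \left(20683 + \left(20 + 4 i \sqrt{10}\right)\right) - 9150 = \left(20703 + 4 i \sqrt{10}\right) - 9150 = 11553 + 4 i \sqrt{10}$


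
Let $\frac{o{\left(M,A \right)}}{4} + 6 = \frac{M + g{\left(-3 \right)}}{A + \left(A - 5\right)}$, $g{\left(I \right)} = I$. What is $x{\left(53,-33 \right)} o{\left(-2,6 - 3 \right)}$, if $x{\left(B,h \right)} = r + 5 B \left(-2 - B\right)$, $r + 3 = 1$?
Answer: $641388$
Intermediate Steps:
$r = -2$ ($r = -3 + 1 = -2$)
$x{\left(B,h \right)} = -2 + 5 B \left(-2 - B\right)$
$o{\left(M,A \right)} = -24 + \frac{4 \left(-3 + M\right)}{-5 + 2 A}$ ($o{\left(M,A \right)} = -24 + 4 \frac{M - 3}{A + \left(A - 5\right)} = -24 + 4 \frac{-3 + M}{A + \left(-5 + A\right)} = -24 + 4 \frac{-3 + M}{-5 + 2 A} = -24 + \frac{4 \left(-3 + M\right)}{-5 + 2 A}$)
$x{\left(53,-33 \right)} o{\left(-2,6 - 3 \right)} = \left(-2 - 530 - 5 \cdot 53^{2}\right) \frac{4 \left(27 - 2 - 12 \left(6 - 3\right)\right)}{-5 + 2 \left(6 - 3\right)} = \left(-2 - 530 - 14045\right) \frac{4 \left(27 - 2 - 12 \left(6 - 3\right)\right)}{-5 + 2 \left(6 - 3\right)} = \left(-2 - 530 - 14045\right) \frac{4 \left(27 - 2 - 36\right)}{-5 + 2 \cdot 3} = - 14577 \frac{4 \left(27 - 2 - 36\right)}{-5 + 6} = - 14577 \cdot 4 \cdot 1^{-1} \left(-11\right) = - 14577 \cdot 4 \cdot 1 \left(-11\right) = \left(-14577\right) \left(-44\right) = 641388$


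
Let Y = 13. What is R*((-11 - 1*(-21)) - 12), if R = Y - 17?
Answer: 8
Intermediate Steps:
R = -4 (R = 13 - 17 = -4)
R*((-11 - 1*(-21)) - 12) = -4*((-11 - 1*(-21)) - 12) = -4*((-11 + 21) - 12) = -4*(10 - 12) = -4*(-2) = 8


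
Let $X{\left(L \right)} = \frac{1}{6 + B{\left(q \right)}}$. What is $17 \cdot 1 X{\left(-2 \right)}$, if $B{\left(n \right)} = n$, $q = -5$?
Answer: $17$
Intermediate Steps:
$X{\left(L \right)} = 1$ ($X{\left(L \right)} = \frac{1}{6 - 5} = 1^{-1} = 1$)
$17 \cdot 1 X{\left(-2 \right)} = 17 \cdot 1 \cdot 1 = 17 \cdot 1 = 17$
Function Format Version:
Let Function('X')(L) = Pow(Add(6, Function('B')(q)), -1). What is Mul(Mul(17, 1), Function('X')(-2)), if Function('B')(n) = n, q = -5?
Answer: 17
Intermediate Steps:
Function('X')(L) = 1 (Function('X')(L) = Pow(Add(6, -5), -1) = Pow(1, -1) = 1)
Mul(Mul(17, 1), Function('X')(-2)) = Mul(Mul(17, 1), 1) = Mul(17, 1) = 17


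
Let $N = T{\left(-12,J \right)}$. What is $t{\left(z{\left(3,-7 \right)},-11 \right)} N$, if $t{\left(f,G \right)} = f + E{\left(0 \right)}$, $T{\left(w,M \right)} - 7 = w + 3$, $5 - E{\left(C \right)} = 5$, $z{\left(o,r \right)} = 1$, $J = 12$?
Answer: $-2$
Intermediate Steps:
$E{\left(C \right)} = 0$ ($E{\left(C \right)} = 5 - 5 = 0$)
$T{\left(w,M \right)} = 10 + w$ ($T{\left(w,M \right)} = 7 + \left(w + 3\right) = 7 + \left(3 + w\right) = 10 + w$)
$N = -2$ ($N = 10 - 12 = -2$)
$t{\left(f,G \right)} = f$ ($t{\left(f,G \right)} = f + 0 = f$)
$t{\left(z{\left(3,-7 \right)},-11 \right)} N = 1 \left(-2\right) = -2$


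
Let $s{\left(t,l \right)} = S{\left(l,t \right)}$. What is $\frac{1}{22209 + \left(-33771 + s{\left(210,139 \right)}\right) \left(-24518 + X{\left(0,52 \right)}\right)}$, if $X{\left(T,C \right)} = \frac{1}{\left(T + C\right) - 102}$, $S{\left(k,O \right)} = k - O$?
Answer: $\frac{25}{20744026046} \approx 1.2052 \cdot 10^{-9}$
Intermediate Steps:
$X{\left(T,C \right)} = \frac{1}{-102 + C + T}$ ($X{\left(T,C \right)} = \frac{1}{\left(C + T\right) - 102} = \frac{1}{-102 + C + T}$)
$s{\left(t,l \right)} = l - t$
$\frac{1}{22209 + \left(-33771 + s{\left(210,139 \right)}\right) \left(-24518 + X{\left(0,52 \right)}\right)} = \frac{1}{22209 + \left(-33771 + \left(139 - 210\right)\right) \left(-24518 + \frac{1}{-102 + 52 + 0}\right)} = \frac{1}{22209 + \left(-33771 + \left(139 - 210\right)\right) \left(-24518 + \frac{1}{-50}\right)} = \frac{1}{22209 + \left(-33771 - 71\right) \left(-24518 - \frac{1}{50}\right)} = \frac{1}{22209 - - \frac{20743470821}{25}} = \frac{1}{22209 + \frac{20743470821}{25}} = \frac{1}{\frac{20744026046}{25}} = \frac{25}{20744026046}$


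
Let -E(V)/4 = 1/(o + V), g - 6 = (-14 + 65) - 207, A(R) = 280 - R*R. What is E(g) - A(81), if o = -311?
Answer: 2895545/461 ≈ 6281.0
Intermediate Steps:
A(R) = 280 - R**2
g = -150 (g = 6 + ((-14 + 65) - 207) = 6 + (51 - 207) = 6 - 156 = -150)
E(V) = -4/(-311 + V)
E(g) - A(81) = -4/(-311 - 150) - (280 - 1*81**2) = -4/(-461) - (280 - 1*6561) = -4*(-1/461) - (280 - 6561) = 4/461 - 1*(-6281) = 4/461 + 6281 = 2895545/461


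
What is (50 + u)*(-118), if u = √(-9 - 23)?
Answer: -5900 - 472*I*√2 ≈ -5900.0 - 667.51*I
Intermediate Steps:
u = 4*I*√2 (u = √(-32) = 4*I*√2 ≈ 5.6569*I)
(50 + u)*(-118) = (50 + 4*I*√2)*(-118) = -5900 - 472*I*√2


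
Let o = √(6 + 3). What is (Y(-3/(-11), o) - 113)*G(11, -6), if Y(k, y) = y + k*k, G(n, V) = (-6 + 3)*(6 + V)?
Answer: 0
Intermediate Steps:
o = 3 (o = √9 = 3)
G(n, V) = -18 - 3*V (G(n, V) = -3*(6 + V) = -18 - 3*V)
Y(k, y) = y + k²
(Y(-3/(-11), o) - 113)*G(11, -6) = ((3 + (-3/(-11))²) - 113)*(-18 - 3*(-6)) = ((3 + (-3*(-1/11))²) - 113)*(-18 + 18) = ((3 + (3/11)²) - 113)*0 = ((3 + 9/121) - 113)*0 = (372/121 - 113)*0 = -13301/121*0 = 0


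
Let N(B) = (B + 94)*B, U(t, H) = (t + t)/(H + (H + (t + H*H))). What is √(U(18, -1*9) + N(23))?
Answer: √24223/3 ≈ 51.879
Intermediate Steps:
U(t, H) = 2*t/(t + H² + 2*H) (U(t, H) = (2*t)/(H + (H + (t + H²))) = (2*t)/(H + (H + t + H²)) = (2*t)/(t + H² + 2*H) = 2*t/(t + H² + 2*H))
N(B) = B*(94 + B) (N(B) = (94 + B)*B = B*(94 + B))
√(U(18, -1*9) + N(23)) = √(2*18/(18 + (-1*9)² + 2*(-1*9)) + 23*(94 + 23)) = √(2*18/(18 + (-9)² + 2*(-9)) + 23*117) = √(2*18/(18 + 81 - 18) + 2691) = √(2*18/81 + 2691) = √(2*18*(1/81) + 2691) = √(4/9 + 2691) = √(24223/9) = √24223/3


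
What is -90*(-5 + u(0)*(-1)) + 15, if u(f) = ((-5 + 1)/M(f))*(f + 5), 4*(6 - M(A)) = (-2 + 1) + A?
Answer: 177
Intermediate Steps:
M(A) = 25/4 - A/4 (M(A) = 6 - ((-2 + 1) + A)/4 = 6 - (-1 + A)/4 = 6 + (¼ - A/4) = 25/4 - A/4)
u(f) = -4*(5 + f)/(25/4 - f/4) (u(f) = ((-5 + 1)/(25/4 - f/4))*(f + 5) = (-4/(25/4 - f/4))*(5 + f) = -4*(5 + f)/(25/4 - f/4))
-90*(-5 + u(0)*(-1)) + 15 = -90*(-5 + (16*(5 + 0)/(-25 + 0))*(-1)) + 15 = -90*(-5 + (16*5/(-25))*(-1)) + 15 = -90*(-5 + (16*(-1/25)*5)*(-1)) + 15 = -90*(-5 - 16/5*(-1)) + 15 = -90*(-5 + 16/5) + 15 = -90*(-9/5) + 15 = 162 + 15 = 177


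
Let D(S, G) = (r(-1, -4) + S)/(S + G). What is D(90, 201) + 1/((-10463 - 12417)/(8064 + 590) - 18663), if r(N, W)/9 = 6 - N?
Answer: 4118658572/7834325377 ≈ 0.52572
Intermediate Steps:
r(N, W) = 54 - 9*N (r(N, W) = 9*(6 - N) = 54 - 9*N)
D(S, G) = (63 + S)/(G + S) (D(S, G) = ((54 - 9*(-1)) + S)/(S + G) = ((54 + 9) + S)/(G + S) = (63 + S)/(G + S))
D(90, 201) + 1/((-10463 - 12417)/(8064 + 590) - 18663) = (63 + 90)/(201 + 90) + 1/((-10463 - 12417)/(8064 + 590) - 18663) = 153/291 + 1/(-22880/8654 - 18663) = (1/291)*153 + 1/(-22880*1/8654 - 18663) = 51/97 + 1/(-11440/4327 - 18663) = 51/97 + 1/(-80766241/4327) = 51/97 - 4327/80766241 = 4118658572/7834325377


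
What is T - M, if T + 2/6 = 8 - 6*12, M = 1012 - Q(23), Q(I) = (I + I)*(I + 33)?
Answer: 4499/3 ≈ 1499.7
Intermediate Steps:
Q(I) = 2*I*(33 + I) (Q(I) = (2*I)*(33 + I) = 2*I*(33 + I))
M = -1564 (M = 1012 - 2*23*(33 + 23) = 1012 - 2*23*56 = 1012 - 1*2576 = 1012 - 2576 = -1564)
T = -193/3 (T = -1/3 + (8 - 6*12) = -1/3 + (8 - 72) = -1/3 - 64 = -193/3 ≈ -64.333)
T - M = -193/3 - 1*(-1564) = -193/3 + 1564 = 4499/3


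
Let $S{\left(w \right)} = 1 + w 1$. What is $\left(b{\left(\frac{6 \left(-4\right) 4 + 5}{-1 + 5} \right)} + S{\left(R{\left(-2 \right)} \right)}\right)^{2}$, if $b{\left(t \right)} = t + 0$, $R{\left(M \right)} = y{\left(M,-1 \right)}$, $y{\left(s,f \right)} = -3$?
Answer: $\frac{9801}{16} \approx 612.56$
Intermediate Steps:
$R{\left(M \right)} = -3$
$S{\left(w \right)} = 1 + w$
$b{\left(t \right)} = t$
$\left(b{\left(\frac{6 \left(-4\right) 4 + 5}{-1 + 5} \right)} + S{\left(R{\left(-2 \right)} \right)}\right)^{2} = \left(\frac{6 \left(-4\right) 4 + 5}{-1 + 5} + \left(1 - 3\right)\right)^{2} = \left(\frac{\left(-24\right) 4 + 5}{4} - 2\right)^{2} = \left(\left(-96 + 5\right) \frac{1}{4} - 2\right)^{2} = \left(\left(-91\right) \frac{1}{4} - 2\right)^{2} = \left(- \frac{91}{4} - 2\right)^{2} = \left(- \frac{99}{4}\right)^{2} = \frac{9801}{16}$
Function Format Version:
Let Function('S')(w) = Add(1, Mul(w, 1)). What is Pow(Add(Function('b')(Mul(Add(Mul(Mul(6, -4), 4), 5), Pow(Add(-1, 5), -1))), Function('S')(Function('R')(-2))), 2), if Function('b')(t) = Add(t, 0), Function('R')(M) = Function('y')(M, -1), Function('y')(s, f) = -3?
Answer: Rational(9801, 16) ≈ 612.56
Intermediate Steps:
Function('R')(M) = -3
Function('S')(w) = Add(1, w)
Function('b')(t) = t
Pow(Add(Function('b')(Mul(Add(Mul(Mul(6, -4), 4), 5), Pow(Add(-1, 5), -1))), Function('S')(Function('R')(-2))), 2) = Pow(Add(Mul(Add(Mul(Mul(6, -4), 4), 5), Pow(Add(-1, 5), -1)), Add(1, -3)), 2) = Pow(Add(Mul(Add(Mul(-24, 4), 5), Pow(4, -1)), -2), 2) = Pow(Add(Mul(Add(-96, 5), Rational(1, 4)), -2), 2) = Pow(Add(Mul(-91, Rational(1, 4)), -2), 2) = Pow(Add(Rational(-91, 4), -2), 2) = Pow(Rational(-99, 4), 2) = Rational(9801, 16)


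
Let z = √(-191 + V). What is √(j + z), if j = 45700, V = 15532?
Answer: √(45700 + 23*√29) ≈ 214.07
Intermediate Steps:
z = 23*√29 (z = √(-191 + 15532) = √15341 = 23*√29 ≈ 123.86)
√(j + z) = √(45700 + 23*√29)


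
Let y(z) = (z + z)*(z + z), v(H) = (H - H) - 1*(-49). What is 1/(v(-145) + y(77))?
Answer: 1/23765 ≈ 4.2079e-5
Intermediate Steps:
v(H) = 49 (v(H) = 0 + 49 = 49)
y(z) = 4*z² (y(z) = (2*z)*(2*z) = 4*z²)
1/(v(-145) + y(77)) = 1/(49 + 4*77²) = 1/(49 + 4*5929) = 1/(49 + 23716) = 1/23765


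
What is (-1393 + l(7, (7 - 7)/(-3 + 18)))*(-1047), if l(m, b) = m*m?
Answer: 1407168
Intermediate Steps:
l(m, b) = m²
(-1393 + l(7, (7 - 7)/(-3 + 18)))*(-1047) = (-1393 + 7²)*(-1047) = (-1393 + 49)*(-1047) = -1344*(-1047) = 1407168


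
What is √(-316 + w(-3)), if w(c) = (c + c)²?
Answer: 2*I*√70 ≈ 16.733*I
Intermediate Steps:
w(c) = 4*c² (w(c) = (2*c)² = 4*c²)
√(-316 + w(-3)) = √(-316 + 4*(-3)²) = √(-316 + 4*9) = √(-316 + 36) = √(-280) = 2*I*√70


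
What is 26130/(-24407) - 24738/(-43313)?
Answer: -527988324/1057140391 ≈ -0.49945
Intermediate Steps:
26130/(-24407) - 24738/(-43313) = 26130*(-1/24407) - 24738*(-1/43313) = -26130/24407 + 24738/43313 = -527988324/1057140391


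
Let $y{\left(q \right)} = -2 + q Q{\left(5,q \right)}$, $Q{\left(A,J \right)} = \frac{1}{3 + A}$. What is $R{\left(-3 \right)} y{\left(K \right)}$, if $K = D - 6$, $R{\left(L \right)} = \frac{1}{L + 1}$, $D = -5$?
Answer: $\frac{27}{16} \approx 1.6875$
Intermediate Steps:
$R{\left(L \right)} = \frac{1}{1 + L}$
$K = -11$ ($K = -5 - 6 = -11$)
$y{\left(q \right)} = -2 + \frac{q}{8}$ ($y{\left(q \right)} = -2 + \frac{q}{3 + 5} = -2 + \frac{q}{8}$)
$R{\left(-3 \right)} y{\left(K \right)} = \frac{-2 + \frac{1}{8} \left(-11\right)}{1 - 3} = \frac{-2 - \frac{11}{8}}{-2} = \left(- \frac{1}{2}\right) \left(- \frac{27}{8}\right) = \frac{27}{16}$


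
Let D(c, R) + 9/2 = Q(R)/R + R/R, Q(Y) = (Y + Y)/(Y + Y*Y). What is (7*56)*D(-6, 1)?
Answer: -980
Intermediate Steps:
Q(Y) = 2*Y/(Y + Y**2) (Q(Y) = (2*Y)/(Y + Y**2) = 2*Y/(Y + Y**2))
D(c, R) = -7/2 + 2/(R*(1 + R)) (D(c, R) = -9/2 + ((2/(1 + R))/R + R/R) = -9/2 + (2/(R*(1 + R)) + 1) = -9/2 + (1 + 2/(R*(1 + R))) = -7/2 + 2/(R*(1 + R)))
(7*56)*D(-6, 1) = (7*56)*((1/2)*(4 - 7*1*(1 + 1))/(1*(1 + 1))) = 392*((1/2)*1*(4 - 7*1*2)/2) = 392*((1/2)*1*(1/2)*(4 - 14)) = 392*((1/2)*1*(1/2)*(-10)) = 392*(-5/2) = -980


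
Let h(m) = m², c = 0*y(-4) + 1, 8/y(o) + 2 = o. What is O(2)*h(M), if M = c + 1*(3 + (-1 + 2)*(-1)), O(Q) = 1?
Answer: 9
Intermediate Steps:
y(o) = 8/(-2 + o)
c = 1 (c = 0*(8/(-2 - 4)) + 1 = 0*(8/(-6)) + 1 = 0*(8*(-⅙)) + 1 = 0*(-4/3) + 1 = 0 + 1 = 1)
M = 3 (M = 1 + 1*(3 + (-1 + 2)*(-1)) = 1 + 1*(3 + 1*(-1)) = 1 + 1*(3 - 1) = 1 + 1*2 = 1 + 2 = 3)
O(2)*h(M) = 1*3² = 1*9 = 9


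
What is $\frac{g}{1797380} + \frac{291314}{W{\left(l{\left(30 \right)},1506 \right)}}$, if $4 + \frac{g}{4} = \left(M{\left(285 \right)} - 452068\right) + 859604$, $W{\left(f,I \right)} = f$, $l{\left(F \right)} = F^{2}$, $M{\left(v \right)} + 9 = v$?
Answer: $\frac{13126751653}{40441050} \approx 324.59$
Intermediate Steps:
$M{\left(v \right)} = -9 + v$
$g = 1631232$ ($g = -16 + 4 \left(\left(\left(-9 + 285\right) - 452068\right) + 859604\right) = -16 + 4 \left(\left(276 - 452068\right) + 859604\right) = -16 + 4 \left(-451792 + 859604\right) = -16 + 4 \cdot 407812 = -16 + 1631248 = 1631232$)
$\frac{g}{1797380} + \frac{291314}{W{\left(l{\left(30 \right)},1506 \right)}} = \frac{1631232}{1797380} + \frac{291314}{30^{2}} = 1631232 \cdot \frac{1}{1797380} + \frac{291314}{900} = \frac{407808}{449345} + 291314 \cdot \frac{1}{900} = \frac{407808}{449345} + \frac{145657}{450} = \frac{13126751653}{40441050}$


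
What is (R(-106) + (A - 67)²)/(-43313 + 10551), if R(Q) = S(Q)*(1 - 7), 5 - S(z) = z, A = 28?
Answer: -855/32762 ≈ -0.026097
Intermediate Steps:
S(z) = 5 - z
R(Q) = -30 + 6*Q (R(Q) = (5 - Q)*(1 - 7) = (5 - Q)*(-6) = -30 + 6*Q)
(R(-106) + (A - 67)²)/(-43313 + 10551) = ((-30 + 6*(-106)) + (28 - 67)²)/(-43313 + 10551) = ((-30 - 636) + (-39)²)/(-32762) = (-666 + 1521)*(-1/32762) = 855*(-1/32762) = -855/32762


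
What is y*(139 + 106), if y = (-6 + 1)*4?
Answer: -4900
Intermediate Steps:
y = -20 (y = -5*4 = -20)
y*(139 + 106) = -20*(139 + 106) = -20*245 = -4900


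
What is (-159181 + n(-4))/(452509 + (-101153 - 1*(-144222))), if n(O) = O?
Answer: -159185/495578 ≈ -0.32121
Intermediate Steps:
(-159181 + n(-4))/(452509 + (-101153 - 1*(-144222))) = (-159181 - 4)/(452509 + (-101153 - 1*(-144222))) = -159185/(452509 + (-101153 + 144222)) = -159185/(452509 + 43069) = -159185/495578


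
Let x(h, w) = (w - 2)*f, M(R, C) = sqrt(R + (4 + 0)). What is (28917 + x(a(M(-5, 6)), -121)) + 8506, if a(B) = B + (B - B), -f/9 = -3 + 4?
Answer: 38530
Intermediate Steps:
f = -9 (f = -9*(-3 + 4) = -9*1 = -9)
M(R, C) = sqrt(4 + R) (M(R, C) = sqrt(R + 4) = sqrt(4 + R))
a(B) = B (a(B) = B + 0 = B)
x(h, w) = 18 - 9*w (x(h, w) = (w - 2)*(-9) = (-2 + w)*(-9) = 18 - 9*w)
(28917 + x(a(M(-5, 6)), -121)) + 8506 = (28917 + (18 - 9*(-121))) + 8506 = (28917 + (18 + 1089)) + 8506 = (28917 + 1107) + 8506 = 30024 + 8506 = 38530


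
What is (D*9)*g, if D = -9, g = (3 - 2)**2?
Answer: -81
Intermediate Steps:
g = 1 (g = 1**2 = 1)
(D*9)*g = -9*9*1 = -81*1 = -81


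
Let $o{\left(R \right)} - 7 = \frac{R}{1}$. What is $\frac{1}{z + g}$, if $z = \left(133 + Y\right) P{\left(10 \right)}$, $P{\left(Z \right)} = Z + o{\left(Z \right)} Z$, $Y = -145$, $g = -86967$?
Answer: $- \frac{1}{89127} \approx -1.122 \cdot 10^{-5}$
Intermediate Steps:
$o{\left(R \right)} = 7 + R$ ($o{\left(R \right)} = 7 + \frac{R}{1} = 7 + R 1 = 7 + R$)
$P{\left(Z \right)} = Z + Z \left(7 + Z\right)$ ($P{\left(Z \right)} = Z + \left(7 + Z\right) Z = Z + Z \left(7 + Z\right)$)
$z = -2160$ ($z = \left(133 - 145\right) 10 \left(8 + 10\right) = - 12 \cdot 10 \cdot 18 = \left(-12\right) 180 = -2160$)
$\frac{1}{z + g} = \frac{1}{-2160 - 86967} = \frac{1}{-89127} = - \frac{1}{89127}$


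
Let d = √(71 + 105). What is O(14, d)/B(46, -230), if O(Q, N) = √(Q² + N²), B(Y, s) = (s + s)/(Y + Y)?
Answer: -2*√93/5 ≈ -3.8575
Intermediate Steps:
B(Y, s) = s/Y (B(Y, s) = (2*s)/((2*Y)) = (2*s)*(1/(2*Y)) = s/Y)
d = 4*√11 (d = √176 = 4*√11 ≈ 13.266)
O(Q, N) = √(N² + Q²)
O(14, d)/B(46, -230) = √((4*√11)² + 14²)/((-230/46)) = √(176 + 196)/((-230*1/46)) = √372/(-5) = (2*√93)*(-⅕) = -2*√93/5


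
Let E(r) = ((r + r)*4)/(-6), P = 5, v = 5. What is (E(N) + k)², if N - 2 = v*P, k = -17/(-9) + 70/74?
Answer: 121969936/110889 ≈ 1099.9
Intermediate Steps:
k = 944/333 (k = -17*(-⅑) + 70*(1/74) = 17/9 + 35/37 = 944/333 ≈ 2.8348)
N = 27 (N = 2 + 5*5 = 2 + 25 = 27)
E(r) = -4*r/3 (E(r) = ((2*r)*4)*(-⅙) = (8*r)*(-⅙) = -4*r/3)
(E(N) + k)² = (-4/3*27 + 944/333)² = (-36 + 944/333)² = (-11044/333)² = 121969936/110889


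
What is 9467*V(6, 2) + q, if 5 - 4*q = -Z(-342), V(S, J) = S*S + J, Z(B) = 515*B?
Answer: 1262859/4 ≈ 3.1572e+5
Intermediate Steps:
V(S, J) = J + S² (V(S, J) = S² + J = J + S²)
q = -176125/4 (q = 5/4 - (-1)*515*(-342)/4 = 5/4 - (-1)*(-176130)/4 = 5/4 - ¼*176130 = 5/4 - 88065/2 = -176125/4 ≈ -44031.)
9467*V(6, 2) + q = 9467*(2 + 6²) - 176125/4 = 9467*(2 + 36) - 176125/4 = 9467*38 - 176125/4 = 359746 - 176125/4 = 1262859/4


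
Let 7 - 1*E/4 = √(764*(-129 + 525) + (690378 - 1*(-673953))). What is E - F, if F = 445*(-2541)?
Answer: 1130773 - 100*√2667 ≈ 1.1256e+6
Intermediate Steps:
E = 28 - 100*√2667 (E = 28 - 4*√(764*(-129 + 525) + (690378 - 1*(-673953))) = 28 - 4*√(764*396 + (690378 + 673953)) = 28 - 4*√(302544 + 1364331) = 28 - 100*√2667 ≈ -5136.3)
F = -1130745
E - F = (28 - 100*√2667) - 1*(-1130745) = (28 - 100*√2667) + 1130745 = 1130773 - 100*√2667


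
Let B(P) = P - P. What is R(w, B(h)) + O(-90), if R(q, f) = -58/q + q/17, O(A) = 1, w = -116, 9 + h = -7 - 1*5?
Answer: -181/34 ≈ -5.3235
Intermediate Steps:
h = -21 (h = -9 + (-7 - 1*5) = -9 + (-7 - 5) = -9 - 12 = -21)
B(P) = 0
R(q, f) = -58/q + q/17 (R(q, f) = -58/q + q*(1/17) = -58/q + q/17)
R(w, B(h)) + O(-90) = (-58/(-116) + (1/17)*(-116)) + 1 = (-58*(-1/116) - 116/17) + 1 = (½ - 116/17) + 1 = -215/34 + 1 = -181/34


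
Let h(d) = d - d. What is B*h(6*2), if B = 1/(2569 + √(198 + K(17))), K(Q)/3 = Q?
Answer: 0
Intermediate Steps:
K(Q) = 3*Q
h(d) = 0
B = 1/(2569 + √249) (B = 1/(2569 + √(198 + 3*17)) = 1/(2569 + √(198 + 51)) = 1/(2569 + √249) ≈ 0.00038688)
B*h(6*2) = (2569/6599512 - √249/6599512)*0 = 0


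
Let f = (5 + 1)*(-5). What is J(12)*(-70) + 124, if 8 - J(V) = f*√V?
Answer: -436 - 4200*√3 ≈ -7710.6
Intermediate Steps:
f = -30 (f = 6*(-5) = -30)
J(V) = 8 + 30*√V (J(V) = 8 - (-30)*√V = 8 + 30*√V)
J(12)*(-70) + 124 = (8 + 30*√12)*(-70) + 124 = (8 + 30*(2*√3))*(-70) + 124 = (8 + 60*√3)*(-70) + 124 = (-560 - 4200*√3) + 124 = -436 - 4200*√3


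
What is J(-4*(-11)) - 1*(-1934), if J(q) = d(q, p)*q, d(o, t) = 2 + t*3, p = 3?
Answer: 2418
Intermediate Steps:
d(o, t) = 2 + 3*t
J(q) = 11*q (J(q) = (2 + 3*3)*q = (2 + 9)*q = 11*q)
J(-4*(-11)) - 1*(-1934) = 11*(-4*(-11)) - 1*(-1934) = 11*44 + 1934 = 484 + 1934 = 2418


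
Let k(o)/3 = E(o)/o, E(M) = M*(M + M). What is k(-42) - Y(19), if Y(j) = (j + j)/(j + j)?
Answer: -253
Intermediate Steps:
E(M) = 2*M**2 (E(M) = M*(2*M) = 2*M**2)
Y(j) = 1 (Y(j) = (2*j)/((2*j)) = (2*j)*(1/(2*j)) = 1)
k(o) = 6*o (k(o) = 3*((2*o**2)/o) = 3*(2*o) = 6*o)
k(-42) - Y(19) = 6*(-42) - 1*1 = -252 - 1 = -253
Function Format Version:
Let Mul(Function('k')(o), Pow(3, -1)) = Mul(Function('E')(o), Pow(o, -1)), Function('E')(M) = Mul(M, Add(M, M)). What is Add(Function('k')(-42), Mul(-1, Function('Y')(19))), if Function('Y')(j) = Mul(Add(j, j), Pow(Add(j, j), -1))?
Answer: -253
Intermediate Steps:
Function('E')(M) = Mul(2, Pow(M, 2)) (Function('E')(M) = Mul(M, Mul(2, M)) = Mul(2, Pow(M, 2)))
Function('Y')(j) = 1 (Function('Y')(j) = Mul(Mul(2, j), Pow(Mul(2, j), -1)) = Mul(Mul(2, j), Mul(Rational(1, 2), Pow(j, -1))) = 1)
Function('k')(o) = Mul(6, o) (Function('k')(o) = Mul(3, Mul(Mul(2, Pow(o, 2)), Pow(o, -1))) = Mul(3, Mul(2, o)) = Mul(6, o))
Add(Function('k')(-42), Mul(-1, Function('Y')(19))) = Add(Mul(6, -42), Mul(-1, 1)) = Add(-252, -1) = -253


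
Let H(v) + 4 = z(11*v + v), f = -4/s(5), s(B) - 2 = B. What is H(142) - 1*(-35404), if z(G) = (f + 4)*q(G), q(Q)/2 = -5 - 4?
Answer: 247368/7 ≈ 35338.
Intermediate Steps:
q(Q) = -18 (q(Q) = 2*(-5 - 4) = 2*(-9) = -18)
s(B) = 2 + B
f = -4/7 (f = -4/(2 + 5) = -4/7 ≈ -0.57143)
z(G) = -432/7 (z(G) = (-4/7 + 4)*(-18) = (24/7)*(-18) = -432/7)
H(v) = -460/7 (H(v) = -4 - 432/7 = -460/7)
H(142) - 1*(-35404) = -460/7 - 1*(-35404) = -460/7 + 35404 = 247368/7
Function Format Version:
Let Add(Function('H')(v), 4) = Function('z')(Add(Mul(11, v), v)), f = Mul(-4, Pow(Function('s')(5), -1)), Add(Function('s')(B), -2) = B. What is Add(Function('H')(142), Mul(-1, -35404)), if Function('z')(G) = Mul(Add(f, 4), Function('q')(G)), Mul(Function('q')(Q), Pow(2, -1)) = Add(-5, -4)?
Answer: Rational(247368, 7) ≈ 35338.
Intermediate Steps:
Function('q')(Q) = -18 (Function('q')(Q) = Mul(2, Add(-5, -4)) = Mul(2, -9) = -18)
Function('s')(B) = Add(2, B)
f = Rational(-4, 7) (f = Mul(-4, Pow(Add(2, 5), -1)) = Mul(-4, Pow(7, -1)) = Mul(-4, Rational(1, 7)) = Rational(-4, 7) ≈ -0.57143)
Function('z')(G) = Rational(-432, 7) (Function('z')(G) = Mul(Add(Rational(-4, 7), 4), -18) = Mul(Rational(24, 7), -18) = Rational(-432, 7))
Function('H')(v) = Rational(-460, 7) (Function('H')(v) = Add(-4, Rational(-432, 7)) = Rational(-460, 7))
Add(Function('H')(142), Mul(-1, -35404)) = Add(Rational(-460, 7), Mul(-1, -35404)) = Add(Rational(-460, 7), 35404) = Rational(247368, 7)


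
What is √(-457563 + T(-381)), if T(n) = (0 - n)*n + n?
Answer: I*√603105 ≈ 776.6*I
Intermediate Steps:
T(n) = n - n² (T(n) = (-n)*n + n = -n² + n = n - n²)
√(-457563 + T(-381)) = √(-457563 - 381*(1 - 1*(-381))) = √(-457563 - 381*(1 + 381)) = √(-457563 - 381*382) = √(-457563 - 145542) = √(-603105) = I*√603105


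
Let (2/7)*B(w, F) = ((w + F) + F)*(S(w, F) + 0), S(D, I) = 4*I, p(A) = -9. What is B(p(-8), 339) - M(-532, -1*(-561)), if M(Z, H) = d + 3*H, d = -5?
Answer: 3173396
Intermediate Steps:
B(w, F) = 14*F*(w + 2*F) (B(w, F) = 7*(((w + F) + F)*(4*F + 0))/2 = 7*(((F + w) + F)*(4*F))/2 = 7*((w + 2*F)*(4*F))/2 = 7*(4*F*(w + 2*F))/2 = 14*F*(w + 2*F))
M(Z, H) = -5 + 3*H
B(p(-8), 339) - M(-532, -1*(-561)) = 14*339*(-9 + 2*339) - (-5 + 3*(-1*(-561))) = 14*339*(-9 + 678) - (-5 + 3*561) = 14*339*669 - (-5 + 1683) = 3175074 - 1*1678 = 3175074 - 1678 = 3173396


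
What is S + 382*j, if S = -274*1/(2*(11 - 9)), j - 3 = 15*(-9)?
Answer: -100985/2 ≈ -50493.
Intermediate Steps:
j = -132 (j = 3 + 15*(-9) = 3 - 135 = -132)
S = -137/2 (S = -274/(2*2) = -274/4 = -274*¼ = -137/2 ≈ -68.500)
S + 382*j = -137/2 + 382*(-132) = -137/2 - 50424 = -100985/2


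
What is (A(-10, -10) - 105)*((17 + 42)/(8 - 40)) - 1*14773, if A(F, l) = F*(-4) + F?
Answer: -468311/32 ≈ -14635.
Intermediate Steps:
A(F, l) = -3*F (A(F, l) = -4*F + F = -3*F)
(A(-10, -10) - 105)*((17 + 42)/(8 - 40)) - 1*14773 = (-3*(-10) - 105)*((17 + 42)/(8 - 40)) - 1*14773 = (30 - 105)*(59/(-32)) - 14773 = -4425*(-1)/32 - 14773 = -75*(-59/32) - 14773 = 4425/32 - 14773 = -468311/32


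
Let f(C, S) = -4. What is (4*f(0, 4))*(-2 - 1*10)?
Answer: 192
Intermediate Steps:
(4*f(0, 4))*(-2 - 1*10) = (4*(-4))*(-2 - 1*10) = -16*(-2 - 10) = -16*(-12) = 192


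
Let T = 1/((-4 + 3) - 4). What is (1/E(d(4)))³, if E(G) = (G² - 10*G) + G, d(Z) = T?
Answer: 15625/97336 ≈ 0.16053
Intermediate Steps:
T = -⅕ (T = 1/(-1 - 4) = 1/(-5) = -⅕ ≈ -0.20000)
d(Z) = -⅕
E(G) = G² - 9*G
(1/E(d(4)))³ = (1/(-(-9 - ⅕)/5))³ = (1/(-⅕*(-46/5)))³ = (1/(46/25))³ = (25/46)³ = 15625/97336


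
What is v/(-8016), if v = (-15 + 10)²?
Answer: -25/8016 ≈ -0.0031188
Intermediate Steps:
v = 25 (v = (-5)² = 25)
v/(-8016) = 25/(-8016) = 25*(-1/8016) = -25/8016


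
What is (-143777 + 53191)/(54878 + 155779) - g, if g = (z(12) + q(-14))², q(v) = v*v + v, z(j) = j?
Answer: -7928377438/210657 ≈ -37636.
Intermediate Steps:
q(v) = v + v² (q(v) = v² + v = v + v²)
g = 37636 (g = (12 - 14*(1 - 14))² = (12 - 14*(-13))² = (12 + 182)² = 194² = 37636)
(-143777 + 53191)/(54878 + 155779) - g = (-143777 + 53191)/(54878 + 155779) - 1*37636 = -90586/210657 - 37636 = -7928377438/210657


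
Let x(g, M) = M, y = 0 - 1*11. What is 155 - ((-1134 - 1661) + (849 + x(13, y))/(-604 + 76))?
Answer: 779219/264 ≈ 2951.6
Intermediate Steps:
y = -11 (y = 0 - 11 = -11)
155 - ((-1134 - 1661) + (849 + x(13, y))/(-604 + 76)) = 155 - ((-1134 - 1661) + (849 - 11)/(-604 + 76)) = 155 - (-2795 + 838/(-528)) = 155 - (-2795 + 838*(-1/528)) = 155 - (-2795 - 419/264) = 155 - 1*(-738299/264) = 155 + 738299/264 = 779219/264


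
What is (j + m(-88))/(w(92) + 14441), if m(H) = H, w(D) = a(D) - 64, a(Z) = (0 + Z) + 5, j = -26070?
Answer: -13079/7237 ≈ -1.8072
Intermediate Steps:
a(Z) = 5 + Z (a(Z) = Z + 5 = 5 + Z)
w(D) = -59 + D (w(D) = (5 + D) - 64 = -59 + D)
(j + m(-88))/(w(92) + 14441) = (-26070 - 88)/((-59 + 92) + 14441) = -26158/(33 + 14441) = -26158/14474 = -26158*1/14474 = -13079/7237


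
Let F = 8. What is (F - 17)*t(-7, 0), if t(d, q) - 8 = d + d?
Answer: 54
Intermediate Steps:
t(d, q) = 8 + 2*d (t(d, q) = 8 + (d + d) = 8 + 2*d)
(F - 17)*t(-7, 0) = (8 - 17)*(8 + 2*(-7)) = -9*(8 - 14) = -9*(-6) = 54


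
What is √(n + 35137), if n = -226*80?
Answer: √17057 ≈ 130.60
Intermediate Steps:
n = -18080
√(n + 35137) = √(-18080 + 35137) = √17057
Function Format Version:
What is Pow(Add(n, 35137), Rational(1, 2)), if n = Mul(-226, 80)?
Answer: Pow(17057, Rational(1, 2)) ≈ 130.60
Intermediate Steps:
n = -18080
Pow(Add(n, 35137), Rational(1, 2)) = Pow(Add(-18080, 35137), Rational(1, 2)) = Pow(17057, Rational(1, 2))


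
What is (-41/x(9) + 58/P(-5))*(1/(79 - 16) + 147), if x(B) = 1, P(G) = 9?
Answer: -2880482/567 ≈ -5080.2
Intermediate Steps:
(-41/x(9) + 58/P(-5))*(1/(79 - 16) + 147) = (-41/1 + 58/9)*(1/(79 - 16) + 147) = (-41*1 + 58*(⅑))*(1/63 + 147) = (-41 + 58/9)*(1/63 + 147) = -311/9*9262/63 = -2880482/567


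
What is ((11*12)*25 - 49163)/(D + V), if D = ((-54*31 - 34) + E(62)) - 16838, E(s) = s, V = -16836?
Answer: 45863/35320 ≈ 1.2985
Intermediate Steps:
D = -18484 (D = ((-54*31 - 34) + 62) - 16838 = ((-1674 - 34) + 62) - 16838 = (-1708 + 62) - 16838 = -1646 - 16838 = -18484)
((11*12)*25 - 49163)/(D + V) = ((11*12)*25 - 49163)/(-18484 - 16836) = (132*25 - 49163)/(-35320) = (3300 - 49163)*(-1/35320) = -45863*(-1/35320) = 45863/35320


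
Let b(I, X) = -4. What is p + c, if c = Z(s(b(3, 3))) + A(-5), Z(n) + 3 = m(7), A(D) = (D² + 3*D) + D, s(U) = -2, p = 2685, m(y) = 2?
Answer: 2689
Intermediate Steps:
A(D) = D² + 4*D
Z(n) = -1 (Z(n) = -3 + 2 = -1)
c = 4 (c = -1 - 5*(4 - 5) = -1 - 5*(-1) = -1 + 5 = 4)
p + c = 2685 + 4 = 2689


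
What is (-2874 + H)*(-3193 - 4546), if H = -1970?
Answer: 37487716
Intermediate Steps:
(-2874 + H)*(-3193 - 4546) = (-2874 - 1970)*(-3193 - 4546) = -4844*(-7739) = 37487716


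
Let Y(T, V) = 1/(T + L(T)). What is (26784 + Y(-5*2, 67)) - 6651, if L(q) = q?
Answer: 402659/20 ≈ 20133.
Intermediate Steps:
Y(T, V) = 1/(2*T) (Y(T, V) = 1/(T + T) = 1/(2*T))
(26784 + Y(-5*2, 67)) - 6651 = (26784 + 1/(2*((-5*2)))) - 6651 = (26784 + (½)/(-10)) - 6651 = (26784 + (½)*(-⅒)) - 6651 = (26784 - 1/20) - 6651 = 535679/20 - 6651 = 402659/20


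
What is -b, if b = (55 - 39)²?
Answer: -256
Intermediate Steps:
b = 256 (b = 16² = 256)
-b = -1*256 = -256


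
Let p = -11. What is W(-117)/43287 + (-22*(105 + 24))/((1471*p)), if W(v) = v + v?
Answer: 3607944/21225059 ≈ 0.16999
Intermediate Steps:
W(v) = 2*v
W(-117)/43287 + (-22*(105 + 24))/((1471*p)) = (2*(-117))/43287 + (-22*(105 + 24))/((1471*(-11))) = -234*1/43287 - 22*129/(-16181) = -78/14429 - 2838*(-1/16181) = -78/14429 + 258/1471 = 3607944/21225059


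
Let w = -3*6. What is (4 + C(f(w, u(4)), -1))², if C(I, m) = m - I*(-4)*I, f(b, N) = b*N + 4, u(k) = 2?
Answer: 16801801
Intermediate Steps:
w = -18
f(b, N) = 4 + N*b (f(b, N) = N*b + 4 = 4 + N*b)
C(I, m) = m + 4*I² (C(I, m) = m - (-4*I)*I = m - (-4)*I² = m + 4*I²)
(4 + C(f(w, u(4)), -1))² = (4 + (-1 + 4*(4 + 2*(-18))²))² = (4 + (-1 + 4*(4 - 36)²))² = (4 + (-1 + 4*(-32)²))² = (4 + (-1 + 4*1024))² = (4 + (-1 + 4096))² = (4 + 4095)² = 4099² = 16801801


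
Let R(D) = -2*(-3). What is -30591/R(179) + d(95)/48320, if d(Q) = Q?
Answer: -49271885/9664 ≈ -5098.5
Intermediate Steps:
R(D) = 6
-30591/R(179) + d(95)/48320 = -30591/6 + 95/48320 = -30591*⅙ + 95*(1/48320) = -10197/2 + 19/9664 = -49271885/9664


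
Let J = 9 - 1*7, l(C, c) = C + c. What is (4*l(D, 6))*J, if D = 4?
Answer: 80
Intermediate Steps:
J = 2 (J = 9 - 7 = 2)
(4*l(D, 6))*J = (4*(4 + 6))*2 = (4*10)*2 = 40*2 = 80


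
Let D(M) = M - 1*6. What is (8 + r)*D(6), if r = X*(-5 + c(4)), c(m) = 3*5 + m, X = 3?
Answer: 0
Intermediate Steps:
c(m) = 15 + m
D(M) = -6 + M (D(M) = M - 6 = -6 + M)
r = 42 (r = 3*(-5 + (15 + 4)) = 3*(-5 + 19) = 3*14 = 42)
(8 + r)*D(6) = (8 + 42)*(-6 + 6) = 50*0 = 0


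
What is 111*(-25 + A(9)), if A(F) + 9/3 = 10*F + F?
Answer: 7881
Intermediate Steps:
A(F) = -3 + 11*F (A(F) = -3 + (10*F + F) = -3 + 11*F)
111*(-25 + A(9)) = 111*(-25 + (-3 + 11*9)) = 111*(-25 + (-3 + 99)) = 111*(-25 + 96) = 111*71 = 7881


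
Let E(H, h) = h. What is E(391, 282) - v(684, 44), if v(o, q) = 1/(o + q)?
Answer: 205295/728 ≈ 282.00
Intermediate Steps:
E(391, 282) - v(684, 44) = 282 - 1/(684 + 44) = 282 - 1/728 = 205295/728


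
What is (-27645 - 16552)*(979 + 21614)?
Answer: -998542821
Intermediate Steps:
(-27645 - 16552)*(979 + 21614) = -44197*22593 = -998542821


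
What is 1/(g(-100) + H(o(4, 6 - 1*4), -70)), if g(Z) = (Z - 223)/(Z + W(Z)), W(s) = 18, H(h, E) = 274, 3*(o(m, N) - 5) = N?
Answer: 82/22791 ≈ 0.0035979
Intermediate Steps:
o(m, N) = 5 + N/3
g(Z) = (-223 + Z)/(18 + Z) (g(Z) = (Z - 223)/(Z + 18) = (-223 + Z)/(18 + Z))
1/(g(-100) + H(o(4, 6 - 1*4), -70)) = 1/((-223 - 100)/(18 - 100) + 274) = 1/(-323/(-82) + 274) = 1/(-1/82*(-323) + 274) = 1/(323/82 + 274) = 1/(22791/82) = 82/22791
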